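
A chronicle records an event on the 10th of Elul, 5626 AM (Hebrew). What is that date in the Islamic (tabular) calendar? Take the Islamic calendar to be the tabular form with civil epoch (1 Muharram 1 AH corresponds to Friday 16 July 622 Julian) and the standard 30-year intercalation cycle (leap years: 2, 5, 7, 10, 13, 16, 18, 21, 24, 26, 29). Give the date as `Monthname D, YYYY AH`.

Julian Day Number of the source date = 2402835.
Converting JDN 2402835 to the tabular Islamic calendar gives 9 Rabi' al-Thani 1283 AH.

Rabi' al-Thani 9, 1283 AH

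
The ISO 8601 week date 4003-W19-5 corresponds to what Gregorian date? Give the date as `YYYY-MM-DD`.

ISO week 1 of 4003 is the week containing the first Thursday of 4003.
Week 19, day 5 (Friday) lands on 4003-05-09.

4003-05-09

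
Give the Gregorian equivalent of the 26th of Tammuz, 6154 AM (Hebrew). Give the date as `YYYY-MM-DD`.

2394-07-25

Julian Day Number of the source date = 2595656.
Converting JDN 2595656 to the Gregorian calendar gives 25 July 2394 CE.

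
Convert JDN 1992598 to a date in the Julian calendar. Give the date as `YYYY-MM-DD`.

0743-06-09

JDN 1992598 is 13 June 743 in the proleptic Gregorian calendar.
In the Julian calendar that day is 0743-06-09.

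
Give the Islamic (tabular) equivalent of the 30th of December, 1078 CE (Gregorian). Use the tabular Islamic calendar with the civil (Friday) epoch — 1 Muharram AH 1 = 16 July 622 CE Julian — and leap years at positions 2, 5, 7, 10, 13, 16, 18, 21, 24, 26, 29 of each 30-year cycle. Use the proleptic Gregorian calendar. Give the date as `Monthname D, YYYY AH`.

Both dates share Julian Day Number 2115155; in the tabular Islamic calendar that is 16 Jumada al-Thani 471 AH.

Jumada al-Thani 16, 471 AH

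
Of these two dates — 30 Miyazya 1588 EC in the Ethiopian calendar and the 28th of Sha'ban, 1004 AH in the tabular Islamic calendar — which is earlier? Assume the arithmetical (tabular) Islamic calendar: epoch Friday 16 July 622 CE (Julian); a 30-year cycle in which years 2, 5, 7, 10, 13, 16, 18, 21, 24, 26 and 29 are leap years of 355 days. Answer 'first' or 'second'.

second

The two dates have Julian Day Numbers 2304112 and 2304104 respectively.
Since 2304104 < 2304112, the second date comes first.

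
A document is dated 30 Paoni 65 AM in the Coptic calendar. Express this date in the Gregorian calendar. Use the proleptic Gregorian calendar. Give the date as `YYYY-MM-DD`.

Both dates share Julian Day Number 1848705; in the Gregorian calendar that is 25 June 349 CE.

0349-06-25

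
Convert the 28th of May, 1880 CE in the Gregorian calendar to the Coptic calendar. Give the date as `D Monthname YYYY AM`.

Julian Day Number of the source date = 2407864.
Converting JDN 2407864 to the Coptic calendar gives 21 Pashons 1596 AM.

21 Pashons 1596 AM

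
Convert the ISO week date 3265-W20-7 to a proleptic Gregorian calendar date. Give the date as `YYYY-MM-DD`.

3265-05-17

ISO week 1 of 3265 is the week containing the first Thursday of 3265.
Week 20, day 7 (Sunday) lands on 3265-05-17.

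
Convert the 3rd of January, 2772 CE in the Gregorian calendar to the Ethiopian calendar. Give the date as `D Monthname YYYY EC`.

Both dates share Julian Day Number 2733514; in the Ethiopian calendar that is 18 Tahsas 2764 EC.

18 Tahsas 2764 EC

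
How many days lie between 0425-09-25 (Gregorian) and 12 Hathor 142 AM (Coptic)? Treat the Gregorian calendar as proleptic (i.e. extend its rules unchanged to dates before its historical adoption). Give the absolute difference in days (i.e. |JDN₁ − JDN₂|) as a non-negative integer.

JDN of the first date = 1876556.
JDN of the second date = 1876601.
|1876601 − 1876556| = 45.

45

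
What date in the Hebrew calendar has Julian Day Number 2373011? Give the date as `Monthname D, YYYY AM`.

JDN 2373011 is 24 December 1784 in the Gregorian calendar.
In the Hebrew calendar that day is Tevet 11, 5545 AM.

Tevet 11, 5545 AM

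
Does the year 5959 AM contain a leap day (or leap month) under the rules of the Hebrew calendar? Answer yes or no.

Hebrew year 5959 is year 12 of its 19-year Metonic cycle; leap years are at positions 3, 6, 8, 11, 14, 17, 19, so it is a common year (12 months).

no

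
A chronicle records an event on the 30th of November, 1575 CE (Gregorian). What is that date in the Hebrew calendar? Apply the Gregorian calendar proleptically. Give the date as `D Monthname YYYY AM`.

Julian Day Number of the source date = 2296650.
Converting JDN 2296650 to the Hebrew calendar gives 17 Kislev 5336 AM.

17 Kislev 5336 AM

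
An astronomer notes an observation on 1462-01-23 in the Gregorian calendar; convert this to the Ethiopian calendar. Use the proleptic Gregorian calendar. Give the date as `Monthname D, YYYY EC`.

Tir 19, 1454 EC

Julian Day Number of the source date = 2255067.
Converting JDN 2255067 to the Ethiopian calendar gives 19 Tir 1454 EC.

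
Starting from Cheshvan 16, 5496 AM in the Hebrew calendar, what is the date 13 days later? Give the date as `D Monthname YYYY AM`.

29 Cheshvan 5496 AM

JDN of Cheshvan 16, 5496 AM = 2355060.
2355060 + 13 = 2355073.
JDN 2355073 in the Hebrew calendar is 29 Cheshvan 5496 AM.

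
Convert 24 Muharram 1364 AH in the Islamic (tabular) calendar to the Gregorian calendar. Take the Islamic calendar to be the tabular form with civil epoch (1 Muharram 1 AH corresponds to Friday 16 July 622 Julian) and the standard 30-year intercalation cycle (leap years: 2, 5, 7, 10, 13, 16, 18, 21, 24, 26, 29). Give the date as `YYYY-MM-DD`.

1945-01-09

Both dates share Julian Day Number 2431465; in the Gregorian calendar that is 9 January 1945 CE.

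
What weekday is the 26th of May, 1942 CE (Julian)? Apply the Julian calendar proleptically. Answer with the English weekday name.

Monday

This is JDN 2430519 (8 June 1942 Gregorian).
Since JDN mod 7 = 0 (0 = Monday), the day is Monday.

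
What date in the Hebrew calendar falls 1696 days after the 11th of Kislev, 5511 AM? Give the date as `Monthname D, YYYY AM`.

JDN of the 11th of Kislev, 5511 AM = 2360577.
2360577 + 1696 = 2362273.
JDN 2362273 in the Hebrew calendar is Av 24, 5515 AM.

Av 24, 5515 AM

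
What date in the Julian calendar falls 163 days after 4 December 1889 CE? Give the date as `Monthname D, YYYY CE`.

JDN of 4 December 1889 CE = 2411353.
2411353 + 163 = 2411516.
JDN 2411516 in the Julian calendar is May 16, 1890 CE.

May 16, 1890 CE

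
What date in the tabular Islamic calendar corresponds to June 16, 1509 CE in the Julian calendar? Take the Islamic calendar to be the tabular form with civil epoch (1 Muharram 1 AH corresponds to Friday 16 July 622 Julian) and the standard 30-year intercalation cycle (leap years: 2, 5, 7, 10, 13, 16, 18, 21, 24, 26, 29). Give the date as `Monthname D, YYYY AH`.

Safar 27, 915 AH

The source date corresponds to 26 June 1509 in the proleptic Gregorian calendar (JDN 2272387).
That day falls on 27 Safar 915 AH in the tabular Islamic calendar.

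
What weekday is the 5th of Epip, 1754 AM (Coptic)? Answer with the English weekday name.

Monday

In the Gregorian calendar this is 12 July 2038 (JDN 2465617).
2465617 ≡ 0 (mod 7); counting from Monday = 0 gives Monday.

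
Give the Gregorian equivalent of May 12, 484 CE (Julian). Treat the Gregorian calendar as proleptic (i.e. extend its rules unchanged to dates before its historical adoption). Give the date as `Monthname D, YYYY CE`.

May 13, 484 CE

For dates in this range the Gregorian date is 1 day ahead of the Julian.
12 May 484 Julian + 1 day → 13 May 484 Gregorian.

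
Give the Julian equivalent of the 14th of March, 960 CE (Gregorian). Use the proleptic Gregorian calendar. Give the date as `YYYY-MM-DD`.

0960-03-09

At this point the Julian calendar is 5 days behind the Gregorian.
14 March 960 Gregorian − 5 days → 9 March 960 Julian.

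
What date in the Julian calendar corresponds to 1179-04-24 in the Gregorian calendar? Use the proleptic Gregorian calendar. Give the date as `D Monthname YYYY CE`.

17 April 1179 CE

For dates in this range the Gregorian date is 7 days ahead of the Julian.
24 April 1179 Gregorian − 7 days → 17 April 1179 Julian.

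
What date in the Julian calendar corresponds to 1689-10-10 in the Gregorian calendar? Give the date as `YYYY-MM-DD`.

1689-09-30

For dates in this range the Gregorian date is 10 days ahead of the Julian.
10 October 1689 Gregorian − 10 days → 30 September 1689 Julian.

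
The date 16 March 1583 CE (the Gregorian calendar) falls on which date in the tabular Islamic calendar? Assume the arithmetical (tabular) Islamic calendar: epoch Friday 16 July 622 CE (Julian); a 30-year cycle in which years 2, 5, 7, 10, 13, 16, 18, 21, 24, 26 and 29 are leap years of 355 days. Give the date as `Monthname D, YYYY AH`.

Safar 21, 991 AH

Both dates share Julian Day Number 2299313; in the tabular Islamic calendar that is 21 Safar 991 AH.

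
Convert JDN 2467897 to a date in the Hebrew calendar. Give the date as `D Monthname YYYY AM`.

The Gregorian equivalent of JDN 2467897 is 8 October 2044.
In the Hebrew calendar that day is 17 Tishrei 5805 AM.

17 Tishrei 5805 AM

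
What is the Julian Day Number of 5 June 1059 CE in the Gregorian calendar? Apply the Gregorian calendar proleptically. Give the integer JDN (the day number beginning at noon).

JDN 2451545 is 1 January 2000 CE (Gregorian); the target day is −343538 days from there, so JDN = 2108007.

2108007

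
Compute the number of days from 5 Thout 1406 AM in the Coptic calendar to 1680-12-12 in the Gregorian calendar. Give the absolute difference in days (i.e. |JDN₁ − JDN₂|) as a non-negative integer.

3196

JDN of the first date = 2338210.
JDN of the second date = 2335014.
|2335014 − 2338210| = 3196.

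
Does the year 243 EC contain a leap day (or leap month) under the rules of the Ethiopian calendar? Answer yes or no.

yes

243 mod 4 = 3; in the Ethiopian calendar a year is leap when year mod 4 = 3, so it is a leap year.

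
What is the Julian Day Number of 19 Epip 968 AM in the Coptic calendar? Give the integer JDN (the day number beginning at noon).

In the proleptic Gregorian calendar the same day is 20 July 1252.
JDN 2299161 is 15 October 1582 CE (Gregorian); the target day is −120616 days from there, so JDN = 2178545.

2178545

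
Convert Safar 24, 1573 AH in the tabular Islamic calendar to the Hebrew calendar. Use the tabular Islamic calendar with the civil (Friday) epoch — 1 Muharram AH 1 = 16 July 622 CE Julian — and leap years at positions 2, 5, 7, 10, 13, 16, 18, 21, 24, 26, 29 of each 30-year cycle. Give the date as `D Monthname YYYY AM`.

Both dates share Julian Day Number 2505557; in the Hebrew calendar that is 25 Cheshvan 5908 AM.

25 Cheshvan 5908 AM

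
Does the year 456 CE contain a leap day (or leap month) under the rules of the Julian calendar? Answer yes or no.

yes

456 mod 4 = 0, so it is a leap year in the Julian calendar.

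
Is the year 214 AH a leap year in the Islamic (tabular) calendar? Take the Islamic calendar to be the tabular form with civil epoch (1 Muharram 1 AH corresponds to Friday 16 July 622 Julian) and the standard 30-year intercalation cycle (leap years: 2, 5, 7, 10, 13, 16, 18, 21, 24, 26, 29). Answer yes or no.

Year 214 AH is year 4 of its 30-year cycle; leap positions are 2, 5, 7, 10, 13, 16, 18, 21, 24, 26, 29, so it is a common year (354 days).

no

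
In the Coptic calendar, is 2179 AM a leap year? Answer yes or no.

yes

2179 mod 4 = 3; in the Coptic calendar a year is leap when year mod 4 = 3, so it is a leap year.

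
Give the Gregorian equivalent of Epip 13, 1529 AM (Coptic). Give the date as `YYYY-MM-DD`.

Both dates share Julian Day Number 2383444; in the Gregorian calendar that is 19 July 1813 CE.

1813-07-19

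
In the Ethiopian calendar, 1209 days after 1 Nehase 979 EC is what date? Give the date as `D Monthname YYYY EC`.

Counting 1209 days forward from JDN 2081765 reaches JDN 2082974, which is 19 Hidar 983 EC.

19 Hidar 983 EC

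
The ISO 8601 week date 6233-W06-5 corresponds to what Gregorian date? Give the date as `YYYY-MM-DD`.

ISO week 1 of 6233 is the week containing the first Thursday of 6233.
Week 6, day 5 (Friday) lands on 6233-02-08.

6233-02-08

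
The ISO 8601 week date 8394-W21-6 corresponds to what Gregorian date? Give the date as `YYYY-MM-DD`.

ISO week 1 of 8394 is the week containing the first Thursday of 8394.
Week 21, day 6 (Saturday) lands on 8394-05-28.

8394-05-28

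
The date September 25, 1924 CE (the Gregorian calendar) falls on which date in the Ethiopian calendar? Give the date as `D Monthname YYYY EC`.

15 Meskerem 1917 EC

Julian Day Number of the source date = 2424054.
Converting JDN 2424054 to the Ethiopian calendar gives 15 Meskerem 1917 EC.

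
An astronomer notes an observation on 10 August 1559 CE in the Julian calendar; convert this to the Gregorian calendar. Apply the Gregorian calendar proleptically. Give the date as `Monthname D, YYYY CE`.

August 20, 1559 CE

At this point the Julian calendar is 10 days behind the Gregorian.
10 August 1559 Julian + 10 days → 20 August 1559 Gregorian.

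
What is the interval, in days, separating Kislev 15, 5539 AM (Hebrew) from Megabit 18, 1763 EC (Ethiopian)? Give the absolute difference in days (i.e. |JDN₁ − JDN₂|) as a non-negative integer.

First date → JDN 2370799; second date → JDN 2367988.
The interval is |2370799 − 2367988| = 2811 days.

2811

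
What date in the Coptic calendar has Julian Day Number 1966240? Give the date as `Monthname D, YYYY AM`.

JDN 1966240 is 13 April 671 in the proleptic Gregorian calendar.
In the Coptic calendar that day is Parmouti 15, 387 AM.

Parmouti 15, 387 AM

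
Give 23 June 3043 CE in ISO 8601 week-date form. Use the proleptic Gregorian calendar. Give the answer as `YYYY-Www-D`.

The weekday is Friday (ISO weekday 5).
That Friday belongs to ISO week 25 of ISO year 3043.

3043-W25-5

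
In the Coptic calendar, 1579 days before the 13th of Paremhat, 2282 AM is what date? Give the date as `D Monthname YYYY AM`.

JDN of the 13th of Paremhat, 2282 AM = 2658357.
2658357 − 1579 = 2656778.
JDN 2656778 in the Coptic calendar is 15 Hathor 2278 AM.

15 Hathor 2278 AM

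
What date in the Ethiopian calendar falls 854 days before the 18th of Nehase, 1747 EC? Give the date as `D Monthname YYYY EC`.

The starting date is JDN 2362294; 2362294 − 854 = 2361440.
JDN 2361440 corresponds to 14 Miyazya 1745 EC.

14 Miyazya 1745 EC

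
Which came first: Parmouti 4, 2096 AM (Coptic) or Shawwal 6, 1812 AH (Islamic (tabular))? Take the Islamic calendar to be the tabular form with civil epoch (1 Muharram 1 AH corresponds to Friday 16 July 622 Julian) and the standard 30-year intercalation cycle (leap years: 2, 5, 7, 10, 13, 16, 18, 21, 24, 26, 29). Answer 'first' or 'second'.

Converting both to JDN: 2590442 vs 2590469; the smaller is the first.

first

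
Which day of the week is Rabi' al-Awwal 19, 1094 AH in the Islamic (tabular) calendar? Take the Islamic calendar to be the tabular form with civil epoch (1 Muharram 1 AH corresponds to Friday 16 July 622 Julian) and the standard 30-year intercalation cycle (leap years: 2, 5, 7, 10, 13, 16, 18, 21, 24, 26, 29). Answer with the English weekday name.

In the Gregorian calendar this is 18 March 1683 (JDN 2335840).
Since JDN mod 7 = 3 (0 = Monday), the day is Thursday.

Thursday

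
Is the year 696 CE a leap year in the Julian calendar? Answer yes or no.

696 mod 4 = 0, so it is a leap year in the Julian calendar.

yes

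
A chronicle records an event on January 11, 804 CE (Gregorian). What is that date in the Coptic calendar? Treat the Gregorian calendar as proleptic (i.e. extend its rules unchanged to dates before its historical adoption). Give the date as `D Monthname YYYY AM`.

Julian Day Number of the source date = 2014725.
Converting JDN 2014725 to the Coptic calendar gives 11 Tobi 520 AM.

11 Tobi 520 AM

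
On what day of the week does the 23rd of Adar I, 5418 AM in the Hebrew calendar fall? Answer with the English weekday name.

Tuesday

In the Gregorian calendar this is 26 February 1658 (JDN 2326689).
Since JDN mod 7 = 1 (0 = Monday), the day is Tuesday.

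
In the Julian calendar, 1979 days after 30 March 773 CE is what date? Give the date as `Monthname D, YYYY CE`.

Counting 1979 days forward from JDN 2003485 reaches JDN 2005464, which is August 30, 778 CE.

August 30, 778 CE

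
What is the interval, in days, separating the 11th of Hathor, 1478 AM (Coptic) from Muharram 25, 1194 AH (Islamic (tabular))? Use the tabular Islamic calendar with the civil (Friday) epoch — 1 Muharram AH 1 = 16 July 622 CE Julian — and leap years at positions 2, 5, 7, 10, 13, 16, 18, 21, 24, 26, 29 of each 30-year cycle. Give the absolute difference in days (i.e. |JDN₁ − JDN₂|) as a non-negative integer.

JDN of the first date = 2364574.
JDN of the second date = 2371223.
|2371223 − 2364574| = 6649.

6649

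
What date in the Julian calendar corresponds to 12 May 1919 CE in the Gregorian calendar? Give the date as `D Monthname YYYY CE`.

29 April 1919 CE

For dates in this range the Gregorian date is 13 days ahead of the Julian.
12 May 1919 Gregorian − 13 days → 29 April 1919 Julian.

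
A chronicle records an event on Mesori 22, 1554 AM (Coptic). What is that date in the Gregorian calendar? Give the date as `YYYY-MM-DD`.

1838-08-27

Julian Day Number of the source date = 2392614.
Converting JDN 2392614 to the Gregorian calendar gives 27 August 1838 CE.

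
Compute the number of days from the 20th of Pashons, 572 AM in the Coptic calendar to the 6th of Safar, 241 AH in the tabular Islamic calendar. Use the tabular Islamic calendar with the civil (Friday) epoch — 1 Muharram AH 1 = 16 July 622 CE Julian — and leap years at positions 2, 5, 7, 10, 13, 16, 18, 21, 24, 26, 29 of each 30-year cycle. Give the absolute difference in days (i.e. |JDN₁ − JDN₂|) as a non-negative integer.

324

JDN of the first date = 2033847.
JDN of the second date = 2033523.
|2033523 − 2033847| = 324.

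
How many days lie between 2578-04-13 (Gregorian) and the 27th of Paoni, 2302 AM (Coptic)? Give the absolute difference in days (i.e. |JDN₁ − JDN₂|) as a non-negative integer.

JDN of the first date = 2662758.
JDN of the second date = 2665766.
|2665766 − 2662758| = 3008.

3008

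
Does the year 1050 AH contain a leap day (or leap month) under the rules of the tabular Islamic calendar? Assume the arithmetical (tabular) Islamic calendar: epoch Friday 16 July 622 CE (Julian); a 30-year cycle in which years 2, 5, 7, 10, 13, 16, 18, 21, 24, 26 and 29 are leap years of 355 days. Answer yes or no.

Year 1050 AH is year 30 of its 30-year cycle; leap positions are 2, 5, 7, 10, 13, 16, 18, 21, 24, 26, 29, so it is a common year (354 days).

no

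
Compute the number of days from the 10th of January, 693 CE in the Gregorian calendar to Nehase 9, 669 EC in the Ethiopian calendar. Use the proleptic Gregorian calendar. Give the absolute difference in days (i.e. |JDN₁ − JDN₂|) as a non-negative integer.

5637

First date → JDN 1974183; second date → JDN 1968546.
The interval is |1974183 − 1968546| = 5637 days.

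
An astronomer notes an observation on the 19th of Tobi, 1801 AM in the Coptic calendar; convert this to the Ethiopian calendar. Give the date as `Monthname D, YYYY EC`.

The source date corresponds to 27 January 2085 in the Gregorian calendar (JDN 2482618).
That day falls on 19 Tir 2077 EC in the Ethiopian calendar.

Tir 19, 2077 EC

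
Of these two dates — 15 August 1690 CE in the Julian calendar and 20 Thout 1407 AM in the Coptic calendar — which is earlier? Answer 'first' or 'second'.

Converting both to JDN: 2338557 vs 2338590; the smaller is the first.

first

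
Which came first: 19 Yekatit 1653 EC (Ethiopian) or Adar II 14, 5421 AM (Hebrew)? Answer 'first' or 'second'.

Converting both to JDN: 2327782 vs 2327802; the smaller is the first.

first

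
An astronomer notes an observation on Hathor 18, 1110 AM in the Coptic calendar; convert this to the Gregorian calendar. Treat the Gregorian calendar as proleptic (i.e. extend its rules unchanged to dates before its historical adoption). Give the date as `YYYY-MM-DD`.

1393-11-22

Both dates share Julian Day Number 2230169; in the Gregorian calendar that is 22 November 1393 CE.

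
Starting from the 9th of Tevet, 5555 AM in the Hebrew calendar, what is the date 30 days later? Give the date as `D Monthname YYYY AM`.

Counting 30 days forward from JDN 2376670 reaches JDN 2376700, which is 10 Shevat 5555 AM.

10 Shevat 5555 AM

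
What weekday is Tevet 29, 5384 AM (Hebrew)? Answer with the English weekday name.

Sunday

This is JDN 2314234 (21 January 1624 Gregorian).
2314234 ≡ 6 (mod 7); counting from Monday = 0 gives Sunday.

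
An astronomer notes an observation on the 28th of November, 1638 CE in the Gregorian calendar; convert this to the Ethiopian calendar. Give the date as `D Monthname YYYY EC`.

Both dates share Julian Day Number 2319659; in the Ethiopian calendar that is 22 Hidar 1631 EC.

22 Hidar 1631 EC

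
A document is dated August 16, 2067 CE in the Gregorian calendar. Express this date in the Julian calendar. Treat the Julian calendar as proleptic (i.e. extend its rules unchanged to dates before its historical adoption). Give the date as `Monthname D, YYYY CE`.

For dates in this range the Gregorian date is 13 days ahead of the Julian.
16 August 2067 Gregorian − 13 days → 3 August 2067 Julian.

August 3, 2067 CE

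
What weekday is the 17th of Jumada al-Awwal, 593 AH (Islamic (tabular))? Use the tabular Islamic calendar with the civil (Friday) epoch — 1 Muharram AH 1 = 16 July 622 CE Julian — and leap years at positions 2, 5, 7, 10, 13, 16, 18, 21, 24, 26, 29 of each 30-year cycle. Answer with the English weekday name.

In the proleptic Gregorian calendar this is 14 April 1197 (JDN 2158359).
2158359 ≡ 0 (mod 7); counting from Monday = 0 gives Monday.

Monday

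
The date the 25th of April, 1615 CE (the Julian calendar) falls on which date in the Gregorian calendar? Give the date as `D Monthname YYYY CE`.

5 May 1615 CE

For dates in this range the Gregorian date is 10 days ahead of the Julian.
25 April 1615 Julian + 10 days → 5 May 1615 Gregorian.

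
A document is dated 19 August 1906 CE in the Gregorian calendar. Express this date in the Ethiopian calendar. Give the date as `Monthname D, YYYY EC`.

Nehase 13, 1898 EC

Julian Day Number of the source date = 2417442.
Converting JDN 2417442 to the Ethiopian calendar gives 13 Nehase 1898 EC.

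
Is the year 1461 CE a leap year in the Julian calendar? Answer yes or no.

no

1461 mod 4 = 1, so it is a common year in the Julian calendar.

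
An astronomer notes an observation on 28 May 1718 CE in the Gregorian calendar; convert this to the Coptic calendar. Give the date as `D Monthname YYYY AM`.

22 Pashons 1434 AM

Both dates share Julian Day Number 2348694; in the Coptic calendar that is 22 Pashons 1434 AM.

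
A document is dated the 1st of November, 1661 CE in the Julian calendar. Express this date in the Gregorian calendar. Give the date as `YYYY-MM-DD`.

1661-11-11

For dates in this range the Gregorian date is 10 days ahead of the Julian.
1 November 1661 Julian + 10 days → 11 November 1661 Gregorian.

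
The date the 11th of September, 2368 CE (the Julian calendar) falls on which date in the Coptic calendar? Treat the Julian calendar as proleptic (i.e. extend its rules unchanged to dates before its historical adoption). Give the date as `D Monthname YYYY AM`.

Julian Day Number of the source date = 2586224.
Converting JDN 2586224 to the Coptic calendar gives 14 Thout 2085 AM.

14 Thout 2085 AM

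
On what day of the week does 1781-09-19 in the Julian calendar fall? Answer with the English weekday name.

Sunday

Equivalently 30 September 1781 Gregorian, JDN 2371830.
JDN 2371830 mod 7 = 6, and JDN 0 was a Monday, so this is a Sunday.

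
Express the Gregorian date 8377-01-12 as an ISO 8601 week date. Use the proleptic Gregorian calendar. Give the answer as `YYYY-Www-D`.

The weekday is Wednesday (ISO weekday 3).
That Wednesday belongs to ISO week 2 of ISO year 8377.

8377-W02-3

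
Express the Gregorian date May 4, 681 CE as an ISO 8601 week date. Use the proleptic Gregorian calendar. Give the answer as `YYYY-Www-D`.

0681-W18-3

The weekday is Wednesday (ISO weekday 3).
That Wednesday belongs to ISO week 18 of ISO year 681.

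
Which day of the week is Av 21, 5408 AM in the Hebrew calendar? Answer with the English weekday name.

Equivalently 9 August 1648 Gregorian, JDN 2323201.
JDN 2323201 mod 7 = 6, and JDN 0 was a Monday, so this is a Sunday.

Sunday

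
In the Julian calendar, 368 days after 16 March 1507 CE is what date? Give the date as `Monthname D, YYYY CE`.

Counting 368 days forward from JDN 2271564 reaches JDN 2271932, which is March 18, 1508 CE.

March 18, 1508 CE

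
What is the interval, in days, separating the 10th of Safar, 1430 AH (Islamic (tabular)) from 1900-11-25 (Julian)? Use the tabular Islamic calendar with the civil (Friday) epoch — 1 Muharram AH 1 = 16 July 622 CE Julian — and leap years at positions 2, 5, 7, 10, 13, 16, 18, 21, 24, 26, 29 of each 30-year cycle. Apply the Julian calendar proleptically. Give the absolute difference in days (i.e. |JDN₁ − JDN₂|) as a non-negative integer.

JDN of the first date = 2454869.
JDN of the second date = 2415362.
|2415362 − 2454869| = 39507.

39507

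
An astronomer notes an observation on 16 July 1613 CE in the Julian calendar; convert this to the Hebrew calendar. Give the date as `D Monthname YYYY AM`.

8 Av 5373 AM

Both dates share Julian Day Number 2310403; in the Hebrew calendar that is 8 Av 5373 AM.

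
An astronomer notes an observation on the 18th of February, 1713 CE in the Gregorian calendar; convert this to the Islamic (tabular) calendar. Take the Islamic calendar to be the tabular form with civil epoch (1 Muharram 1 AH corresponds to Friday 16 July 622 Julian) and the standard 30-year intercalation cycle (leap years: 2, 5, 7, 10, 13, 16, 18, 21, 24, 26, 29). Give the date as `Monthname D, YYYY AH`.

Muharram 22, 1125 AH

Both dates share Julian Day Number 2346769; in the tabular Islamic calendar that is 22 Muharram 1125 AH.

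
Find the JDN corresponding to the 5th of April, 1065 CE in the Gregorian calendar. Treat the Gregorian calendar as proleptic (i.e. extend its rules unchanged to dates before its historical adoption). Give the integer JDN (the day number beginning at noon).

2110138

JDN 2451545 is 1 January 2000 CE (Gregorian); the target day is −341407 days from there, so JDN = 2110138.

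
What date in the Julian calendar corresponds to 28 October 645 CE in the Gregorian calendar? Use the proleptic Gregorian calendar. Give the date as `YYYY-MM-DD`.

0645-10-25

At this point the Julian calendar is 3 days behind the Gregorian.
28 October 645 Gregorian − 3 days → 25 October 645 Julian.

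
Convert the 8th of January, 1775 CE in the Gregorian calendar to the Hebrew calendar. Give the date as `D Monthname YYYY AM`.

Julian Day Number of the source date = 2369373.
Converting JDN 2369373 to the Hebrew calendar gives 7 Shevat 5535 AM.

7 Shevat 5535 AM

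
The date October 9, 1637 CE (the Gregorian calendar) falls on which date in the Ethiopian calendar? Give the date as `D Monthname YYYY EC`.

2 Tikimt 1630 EC

Julian Day Number of the source date = 2319244.
Converting JDN 2319244 to the Ethiopian calendar gives 2 Tikimt 1630 EC.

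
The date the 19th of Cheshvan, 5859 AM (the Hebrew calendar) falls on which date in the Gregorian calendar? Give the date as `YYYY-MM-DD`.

2098-11-14

Both dates share Julian Day Number 2487657; in the Gregorian calendar that is 14 November 2098 CE.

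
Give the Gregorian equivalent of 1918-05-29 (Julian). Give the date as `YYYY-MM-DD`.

1918-06-11

The Julian–Gregorian offset here is 13 days (Julian trailing).
29 May 1918 Julian + 13 days → 11 June 1918 Gregorian.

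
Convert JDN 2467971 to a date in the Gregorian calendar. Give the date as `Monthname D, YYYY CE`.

December 21, 2044 CE

JDN 2451545 is 1 Jan 2000; 2467971 is +16426 days from there.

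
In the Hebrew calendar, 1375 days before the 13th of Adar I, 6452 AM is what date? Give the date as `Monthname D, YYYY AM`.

The starting date is JDN 2704345; 2704345 − 1375 = 2702970.
JDN 2702970 corresponds to Iyar 26, 6448 AM.

Iyar 26, 6448 AM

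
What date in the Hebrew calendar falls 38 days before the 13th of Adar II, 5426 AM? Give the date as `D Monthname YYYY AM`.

5 Adar I 5426 AM

The starting date is JDN 2329633; 2329633 − 38 = 2329595.
JDN 2329595 corresponds to 5 Adar I 5426 AM.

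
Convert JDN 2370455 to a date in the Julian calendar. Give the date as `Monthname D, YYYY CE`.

December 14, 1777 CE

JDN 2370455 is 25 December 1777 in the Gregorian calendar.
In the Julian calendar that day is December 14, 1777 CE.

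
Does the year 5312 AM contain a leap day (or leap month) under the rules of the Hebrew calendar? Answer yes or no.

Hebrew year 5312 is year 11 of its 19-year Metonic cycle; leap years are at positions 3, 6, 8, 11, 14, 17, 19, so it is a leap year (13 months).

yes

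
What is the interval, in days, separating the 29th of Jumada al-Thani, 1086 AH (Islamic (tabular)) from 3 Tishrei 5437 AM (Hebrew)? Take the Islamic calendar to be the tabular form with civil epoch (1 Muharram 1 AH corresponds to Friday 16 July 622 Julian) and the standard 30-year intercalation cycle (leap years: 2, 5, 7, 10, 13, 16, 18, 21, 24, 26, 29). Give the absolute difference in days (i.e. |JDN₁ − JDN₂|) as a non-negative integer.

356

JDN of the first date = 2333104.
JDN of the second date = 2333460.
|2333460 − 2333104| = 356.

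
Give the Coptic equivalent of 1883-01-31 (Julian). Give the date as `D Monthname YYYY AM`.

6 Meshir 1599 AM

The source date corresponds to 12 February 1883 in the Gregorian calendar (JDN 2408854).
That day falls on 6 Meshir 1599 AM in the Coptic calendar.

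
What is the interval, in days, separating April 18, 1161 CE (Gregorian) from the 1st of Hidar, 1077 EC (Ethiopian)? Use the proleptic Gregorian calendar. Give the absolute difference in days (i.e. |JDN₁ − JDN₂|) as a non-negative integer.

27924

JDN of the first date = 2145214.
JDN of the second date = 2117290.
|2117290 − 2145214| = 27924.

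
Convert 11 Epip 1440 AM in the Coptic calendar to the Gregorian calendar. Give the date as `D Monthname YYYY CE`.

Both dates share Julian Day Number 2350935; in the Gregorian calendar that is 16 July 1724 CE.

16 July 1724 CE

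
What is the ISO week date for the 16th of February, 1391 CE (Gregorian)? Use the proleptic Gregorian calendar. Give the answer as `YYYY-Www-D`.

1391-W07-3

The weekday is Wednesday (ISO weekday 3).
That Wednesday belongs to ISO week 7 of ISO year 1391.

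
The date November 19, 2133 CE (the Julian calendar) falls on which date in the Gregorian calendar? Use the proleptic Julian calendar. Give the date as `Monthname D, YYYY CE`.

At this point the Julian calendar is 14 days behind the Gregorian.
19 November 2133 Julian + 14 days → 3 December 2133 Gregorian.

December 3, 2133 CE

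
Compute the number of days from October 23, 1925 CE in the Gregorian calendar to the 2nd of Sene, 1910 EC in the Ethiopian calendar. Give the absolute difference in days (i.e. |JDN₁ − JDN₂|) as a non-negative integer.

2693

JDN of the first date = 2424447.
JDN of the second date = 2421754.
|2421754 − 2424447| = 2693.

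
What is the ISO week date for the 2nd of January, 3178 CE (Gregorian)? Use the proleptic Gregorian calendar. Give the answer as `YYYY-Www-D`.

The weekday is Monday (ISO weekday 1).
That Monday belongs to ISO week 1 of ISO year 3178.

3178-W01-1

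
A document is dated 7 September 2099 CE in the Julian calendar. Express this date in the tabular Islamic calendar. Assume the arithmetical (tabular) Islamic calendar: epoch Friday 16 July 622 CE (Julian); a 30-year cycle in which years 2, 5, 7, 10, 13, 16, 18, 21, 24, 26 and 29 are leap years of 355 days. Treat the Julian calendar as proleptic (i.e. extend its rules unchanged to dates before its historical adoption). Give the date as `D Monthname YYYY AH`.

Both dates share Julian Day Number 2487967; in the tabular Islamic calendar that is 5 Rajab 1523 AH.

5 Rajab 1523 AH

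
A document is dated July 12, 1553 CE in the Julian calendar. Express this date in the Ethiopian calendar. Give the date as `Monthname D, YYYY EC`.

Julian Day Number of the source date = 2288484.
Converting JDN 2288484 to the Ethiopian calendar gives 18 Hamle 1545 EC.

Hamle 18, 1545 EC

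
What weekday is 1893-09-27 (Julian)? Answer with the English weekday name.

In the Gregorian calendar this is 9 October 1893 (JDN 2412746).
JDN 2412746 mod 7 = 0, and JDN 0 was a Monday, so this is a Monday.

Monday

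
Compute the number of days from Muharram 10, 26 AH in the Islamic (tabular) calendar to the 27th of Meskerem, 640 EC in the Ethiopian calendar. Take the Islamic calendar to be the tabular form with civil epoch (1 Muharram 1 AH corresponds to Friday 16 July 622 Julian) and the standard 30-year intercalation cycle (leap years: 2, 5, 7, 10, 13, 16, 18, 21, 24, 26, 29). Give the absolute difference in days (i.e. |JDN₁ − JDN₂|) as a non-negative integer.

334

First date → JDN 1957308; second date → JDN 1957642.
The interval is |1957308 − 1957642| = 334 days.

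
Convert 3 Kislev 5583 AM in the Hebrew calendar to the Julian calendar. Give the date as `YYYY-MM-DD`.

1822-11-05

The source date corresponds to 17 November 1822 in the Gregorian calendar (JDN 2386852).
That day falls on 5 November 1822 CE in the Julian calendar.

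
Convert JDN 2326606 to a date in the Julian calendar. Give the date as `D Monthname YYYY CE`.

The Gregorian equivalent of JDN 2326606 is 5 December 1657.
In the Julian calendar that day is 25 November 1657 CE.

25 November 1657 CE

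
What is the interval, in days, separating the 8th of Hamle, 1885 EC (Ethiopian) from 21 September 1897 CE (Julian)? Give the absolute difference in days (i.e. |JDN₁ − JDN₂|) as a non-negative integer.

JDN of the first date = 2412659.
JDN of the second date = 2414201.
|2414201 − 2412659| = 1542.

1542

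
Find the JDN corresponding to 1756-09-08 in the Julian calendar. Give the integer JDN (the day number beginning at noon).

2362688

Equivalently 19 September 1756 (Gregorian).
JDN 2400001 is 17 November 1858 CE (Gregorian), MJD 0; the target day is −37313 days from there, so JDN = 2362688.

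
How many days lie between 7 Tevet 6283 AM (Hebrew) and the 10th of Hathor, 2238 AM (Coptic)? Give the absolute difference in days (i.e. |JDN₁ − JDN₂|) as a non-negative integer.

398

JDN of the first date = 2642561.
JDN of the second date = 2642163.
|2642163 − 2642561| = 398.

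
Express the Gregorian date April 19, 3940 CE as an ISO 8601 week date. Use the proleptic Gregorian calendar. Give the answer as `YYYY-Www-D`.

3940-W16-5

The weekday is Friday (ISO weekday 5).
That Friday belongs to ISO week 16 of ISO year 3940.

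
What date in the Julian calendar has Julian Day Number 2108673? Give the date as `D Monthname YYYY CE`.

26 March 1061 CE

JDN 2108673 is 1 April 1061 in the proleptic Gregorian calendar.
In the Julian calendar that day is 26 March 1061 CE.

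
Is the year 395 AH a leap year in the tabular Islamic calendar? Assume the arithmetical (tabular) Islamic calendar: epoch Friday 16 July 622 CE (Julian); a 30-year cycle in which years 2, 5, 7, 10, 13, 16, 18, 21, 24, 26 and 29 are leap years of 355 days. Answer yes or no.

yes

Year 395 AH is year 5 of its 30-year cycle; leap positions are 2, 5, 7, 10, 13, 16, 18, 21, 24, 26, 29, so it is a leap year (355 days).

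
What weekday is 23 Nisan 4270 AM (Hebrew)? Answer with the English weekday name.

Sunday

This is JDN 1907443 (20 April 510 Gregorian).
Since JDN mod 7 = 6 (0 = Monday), the day is Sunday.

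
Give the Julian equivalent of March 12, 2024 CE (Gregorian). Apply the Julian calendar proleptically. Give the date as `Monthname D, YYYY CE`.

The Julian–Gregorian offset here is 13 days (Julian trailing).
12 March 2024 Gregorian − 13 days → 28 February 2024 Julian.

February 28, 2024 CE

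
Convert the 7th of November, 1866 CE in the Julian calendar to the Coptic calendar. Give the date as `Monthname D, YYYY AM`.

Julian Day Number of the source date = 2402925.
Converting JDN 2402925 to the Coptic calendar gives 11 Hathor 1583 AM.

Hathor 11, 1583 AM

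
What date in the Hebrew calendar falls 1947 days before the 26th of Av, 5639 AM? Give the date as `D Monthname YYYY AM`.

The starting date is JDN 2407577; 2407577 − 1947 = 2405630.
JDN 2405630 corresponds to 29 Nisan 5634 AM.

29 Nisan 5634 AM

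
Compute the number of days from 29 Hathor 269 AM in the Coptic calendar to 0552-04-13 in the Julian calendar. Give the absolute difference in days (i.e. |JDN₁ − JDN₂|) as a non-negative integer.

226

JDN of the first date = 1923005.
JDN of the second date = 1922779.
|1922779 − 1923005| = 226.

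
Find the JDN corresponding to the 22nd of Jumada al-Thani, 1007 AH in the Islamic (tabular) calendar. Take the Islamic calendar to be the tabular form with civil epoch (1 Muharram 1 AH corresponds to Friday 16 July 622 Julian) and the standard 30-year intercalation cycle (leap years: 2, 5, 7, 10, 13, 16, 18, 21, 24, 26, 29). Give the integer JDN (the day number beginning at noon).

2305102

Equivalently 20 January 1599 (Gregorian).
JDN 2400001 is 17 November 1858 CE (Gregorian), MJD 0; the target day is −94899 days from there, so JDN = 2305102.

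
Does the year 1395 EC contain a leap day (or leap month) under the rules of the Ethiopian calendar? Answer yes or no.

yes

1395 mod 4 = 3; in the Ethiopian calendar a year is leap when year mod 4 = 3, so it is a leap year.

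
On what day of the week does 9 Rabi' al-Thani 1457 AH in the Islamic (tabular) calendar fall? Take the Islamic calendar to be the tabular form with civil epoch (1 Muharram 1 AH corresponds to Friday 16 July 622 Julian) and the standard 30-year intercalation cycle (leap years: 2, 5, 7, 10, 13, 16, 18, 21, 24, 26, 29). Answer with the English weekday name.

Saturday

In the Gregorian calendar this is 16 June 2035 (JDN 2464495).
2464495 ≡ 5 (mod 7); counting from Monday = 0 gives Saturday.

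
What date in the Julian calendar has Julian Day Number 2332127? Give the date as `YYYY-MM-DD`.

JDN 2332127 is 16 January 1673 in the Gregorian calendar.
In the Julian calendar that day is 1673-01-06.

1673-01-06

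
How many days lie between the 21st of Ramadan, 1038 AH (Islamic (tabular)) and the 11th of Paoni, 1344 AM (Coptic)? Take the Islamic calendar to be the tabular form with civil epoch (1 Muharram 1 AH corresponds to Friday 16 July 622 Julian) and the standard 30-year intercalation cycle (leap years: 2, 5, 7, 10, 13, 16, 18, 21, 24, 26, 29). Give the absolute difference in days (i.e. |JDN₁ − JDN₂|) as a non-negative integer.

First date → JDN 2316174; second date → JDN 2315841.
The interval is |2316174 − 2315841| = 333 days.

333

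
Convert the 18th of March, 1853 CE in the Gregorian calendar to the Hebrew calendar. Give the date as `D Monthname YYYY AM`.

Julian Day Number of the source date = 2397931.
Converting JDN 2397931 to the Hebrew calendar gives 8 Adar II 5613 AM.

8 Adar II 5613 AM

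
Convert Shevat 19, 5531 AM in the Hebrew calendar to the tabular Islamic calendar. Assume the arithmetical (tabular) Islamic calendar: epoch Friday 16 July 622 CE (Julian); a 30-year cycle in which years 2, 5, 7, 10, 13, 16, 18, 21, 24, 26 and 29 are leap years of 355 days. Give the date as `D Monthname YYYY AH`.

17 Shawwal 1184 AH

Both dates share Julian Day Number 2367938; in the tabular Islamic calendar that is 17 Shawwal 1184 AH.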